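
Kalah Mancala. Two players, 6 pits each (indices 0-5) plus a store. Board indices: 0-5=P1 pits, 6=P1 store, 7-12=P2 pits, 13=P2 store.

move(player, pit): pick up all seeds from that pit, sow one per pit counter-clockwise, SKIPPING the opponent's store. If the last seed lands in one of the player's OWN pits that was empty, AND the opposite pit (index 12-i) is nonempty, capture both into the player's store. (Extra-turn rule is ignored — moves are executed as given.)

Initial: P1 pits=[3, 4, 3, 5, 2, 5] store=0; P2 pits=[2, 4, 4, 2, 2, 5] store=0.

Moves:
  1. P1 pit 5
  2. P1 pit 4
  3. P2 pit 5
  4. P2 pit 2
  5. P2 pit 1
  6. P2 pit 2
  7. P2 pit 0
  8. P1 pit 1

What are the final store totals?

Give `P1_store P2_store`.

Answer: 3 3

Derivation:
Move 1: P1 pit5 -> P1=[3,4,3,5,2,0](1) P2=[3,5,5,3,2,5](0)
Move 2: P1 pit4 -> P1=[3,4,3,5,0,1](2) P2=[3,5,5,3,2,5](0)
Move 3: P2 pit5 -> P1=[4,5,4,6,0,1](2) P2=[3,5,5,3,2,0](1)
Move 4: P2 pit2 -> P1=[5,5,4,6,0,1](2) P2=[3,5,0,4,3,1](2)
Move 5: P2 pit1 -> P1=[5,5,4,6,0,1](2) P2=[3,0,1,5,4,2](3)
Move 6: P2 pit2 -> P1=[5,5,4,6,0,1](2) P2=[3,0,0,6,4,2](3)
Move 7: P2 pit0 -> P1=[5,5,4,6,0,1](2) P2=[0,1,1,7,4,2](3)
Move 8: P1 pit1 -> P1=[5,0,5,7,1,2](3) P2=[0,1,1,7,4,2](3)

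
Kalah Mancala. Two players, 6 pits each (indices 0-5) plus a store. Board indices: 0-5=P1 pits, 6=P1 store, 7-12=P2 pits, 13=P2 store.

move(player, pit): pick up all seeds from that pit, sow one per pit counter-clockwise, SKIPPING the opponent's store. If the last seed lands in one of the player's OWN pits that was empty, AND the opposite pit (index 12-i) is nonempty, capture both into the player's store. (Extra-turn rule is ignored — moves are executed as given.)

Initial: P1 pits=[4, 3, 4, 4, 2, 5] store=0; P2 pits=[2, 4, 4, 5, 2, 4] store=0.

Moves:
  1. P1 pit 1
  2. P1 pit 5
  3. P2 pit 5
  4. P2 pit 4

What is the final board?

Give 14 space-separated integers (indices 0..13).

Move 1: P1 pit1 -> P1=[4,0,5,5,3,5](0) P2=[2,4,4,5,2,4](0)
Move 2: P1 pit5 -> P1=[4,0,5,5,3,0](1) P2=[3,5,5,6,2,4](0)
Move 3: P2 pit5 -> P1=[5,1,6,5,3,0](1) P2=[3,5,5,6,2,0](1)
Move 4: P2 pit4 -> P1=[5,1,6,5,3,0](1) P2=[3,5,5,6,0,1](2)

Answer: 5 1 6 5 3 0 1 3 5 5 6 0 1 2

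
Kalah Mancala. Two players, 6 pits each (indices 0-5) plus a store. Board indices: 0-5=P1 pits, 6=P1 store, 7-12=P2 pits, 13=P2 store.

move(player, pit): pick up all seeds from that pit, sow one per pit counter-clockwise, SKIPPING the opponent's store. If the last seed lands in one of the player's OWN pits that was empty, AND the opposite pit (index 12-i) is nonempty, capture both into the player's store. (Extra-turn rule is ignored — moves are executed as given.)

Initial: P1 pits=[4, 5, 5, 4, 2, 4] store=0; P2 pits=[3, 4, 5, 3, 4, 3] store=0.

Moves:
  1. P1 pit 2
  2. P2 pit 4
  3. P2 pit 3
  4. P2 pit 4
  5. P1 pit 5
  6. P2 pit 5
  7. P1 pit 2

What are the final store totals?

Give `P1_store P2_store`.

Move 1: P1 pit2 -> P1=[4,5,0,5,3,5](1) P2=[4,4,5,3,4,3](0)
Move 2: P2 pit4 -> P1=[5,6,0,5,3,5](1) P2=[4,4,5,3,0,4](1)
Move 3: P2 pit3 -> P1=[5,6,0,5,3,5](1) P2=[4,4,5,0,1,5](2)
Move 4: P2 pit4 -> P1=[5,6,0,5,3,5](1) P2=[4,4,5,0,0,6](2)
Move 5: P1 pit5 -> P1=[5,6,0,5,3,0](2) P2=[5,5,6,1,0,6](2)
Move 6: P2 pit5 -> P1=[6,7,1,6,4,0](2) P2=[5,5,6,1,0,0](3)
Move 7: P1 pit2 -> P1=[6,7,0,7,4,0](2) P2=[5,5,6,1,0,0](3)

Answer: 2 3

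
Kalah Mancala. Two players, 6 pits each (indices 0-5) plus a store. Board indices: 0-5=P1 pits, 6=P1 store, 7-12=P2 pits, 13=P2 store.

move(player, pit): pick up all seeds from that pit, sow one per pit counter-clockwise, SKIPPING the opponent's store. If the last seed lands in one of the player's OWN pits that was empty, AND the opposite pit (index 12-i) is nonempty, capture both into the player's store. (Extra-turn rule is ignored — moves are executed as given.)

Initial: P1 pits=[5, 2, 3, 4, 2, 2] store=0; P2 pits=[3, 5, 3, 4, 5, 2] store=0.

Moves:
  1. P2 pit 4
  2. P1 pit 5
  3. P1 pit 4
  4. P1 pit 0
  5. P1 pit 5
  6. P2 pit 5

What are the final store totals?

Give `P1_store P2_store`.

Answer: 4 2

Derivation:
Move 1: P2 pit4 -> P1=[6,3,4,4,2,2](0) P2=[3,5,3,4,0,3](1)
Move 2: P1 pit5 -> P1=[6,3,4,4,2,0](1) P2=[4,5,3,4,0,3](1)
Move 3: P1 pit4 -> P1=[6,3,4,4,0,1](2) P2=[4,5,3,4,0,3](1)
Move 4: P1 pit0 -> P1=[0,4,5,5,1,2](3) P2=[4,5,3,4,0,3](1)
Move 5: P1 pit5 -> P1=[0,4,5,5,1,0](4) P2=[5,5,3,4,0,3](1)
Move 6: P2 pit5 -> P1=[1,5,5,5,1,0](4) P2=[5,5,3,4,0,0](2)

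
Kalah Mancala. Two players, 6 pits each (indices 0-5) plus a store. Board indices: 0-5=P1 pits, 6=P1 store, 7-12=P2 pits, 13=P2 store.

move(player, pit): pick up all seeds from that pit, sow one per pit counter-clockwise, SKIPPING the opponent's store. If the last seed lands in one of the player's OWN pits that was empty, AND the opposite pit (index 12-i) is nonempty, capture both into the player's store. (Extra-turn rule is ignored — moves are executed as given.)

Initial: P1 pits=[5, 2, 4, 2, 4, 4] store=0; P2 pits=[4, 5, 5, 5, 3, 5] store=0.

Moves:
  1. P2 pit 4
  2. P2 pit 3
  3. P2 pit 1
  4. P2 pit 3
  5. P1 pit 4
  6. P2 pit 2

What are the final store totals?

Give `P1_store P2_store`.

Move 1: P2 pit4 -> P1=[6,2,4,2,4,4](0) P2=[4,5,5,5,0,6](1)
Move 2: P2 pit3 -> P1=[7,3,4,2,4,4](0) P2=[4,5,5,0,1,7](2)
Move 3: P2 pit1 -> P1=[7,3,4,2,4,4](0) P2=[4,0,6,1,2,8](3)
Move 4: P2 pit3 -> P1=[7,3,4,2,4,4](0) P2=[4,0,6,0,3,8](3)
Move 5: P1 pit4 -> P1=[7,3,4,2,0,5](1) P2=[5,1,6,0,3,8](3)
Move 6: P2 pit2 -> P1=[8,4,4,2,0,5](1) P2=[5,1,0,1,4,9](4)

Answer: 1 4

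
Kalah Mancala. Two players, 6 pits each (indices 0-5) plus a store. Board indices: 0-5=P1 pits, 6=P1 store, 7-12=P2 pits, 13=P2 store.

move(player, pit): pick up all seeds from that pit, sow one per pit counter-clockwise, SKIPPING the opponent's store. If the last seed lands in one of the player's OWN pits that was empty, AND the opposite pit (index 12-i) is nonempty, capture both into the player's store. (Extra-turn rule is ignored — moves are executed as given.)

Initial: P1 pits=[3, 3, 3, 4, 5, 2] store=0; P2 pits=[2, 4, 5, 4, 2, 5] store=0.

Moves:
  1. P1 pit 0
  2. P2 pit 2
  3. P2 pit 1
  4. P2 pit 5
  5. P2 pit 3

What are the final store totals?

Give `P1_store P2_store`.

Answer: 0 3

Derivation:
Move 1: P1 pit0 -> P1=[0,4,4,5,5,2](0) P2=[2,4,5,4,2,5](0)
Move 2: P2 pit2 -> P1=[1,4,4,5,5,2](0) P2=[2,4,0,5,3,6](1)
Move 3: P2 pit1 -> P1=[1,4,4,5,5,2](0) P2=[2,0,1,6,4,7](1)
Move 4: P2 pit5 -> P1=[2,5,5,6,6,3](0) P2=[2,0,1,6,4,0](2)
Move 5: P2 pit3 -> P1=[3,6,6,6,6,3](0) P2=[2,0,1,0,5,1](3)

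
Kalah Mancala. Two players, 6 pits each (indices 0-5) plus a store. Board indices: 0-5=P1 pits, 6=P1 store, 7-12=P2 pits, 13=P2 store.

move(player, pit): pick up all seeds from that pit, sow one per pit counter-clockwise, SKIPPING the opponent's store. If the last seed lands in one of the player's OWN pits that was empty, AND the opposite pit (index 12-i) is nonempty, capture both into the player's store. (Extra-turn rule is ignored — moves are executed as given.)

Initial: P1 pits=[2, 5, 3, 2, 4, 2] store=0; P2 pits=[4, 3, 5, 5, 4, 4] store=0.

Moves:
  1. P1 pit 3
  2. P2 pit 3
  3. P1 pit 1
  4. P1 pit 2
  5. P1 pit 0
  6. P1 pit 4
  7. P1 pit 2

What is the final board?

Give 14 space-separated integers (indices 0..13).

Move 1: P1 pit3 -> P1=[2,5,3,0,5,3](0) P2=[4,3,5,5,4,4](0)
Move 2: P2 pit3 -> P1=[3,6,3,0,5,3](0) P2=[4,3,5,0,5,5](1)
Move 3: P1 pit1 -> P1=[3,0,4,1,6,4](1) P2=[5,3,5,0,5,5](1)
Move 4: P1 pit2 -> P1=[3,0,0,2,7,5](2) P2=[5,3,5,0,5,5](1)
Move 5: P1 pit0 -> P1=[0,1,1,3,7,5](2) P2=[5,3,5,0,5,5](1)
Move 6: P1 pit4 -> P1=[0,1,1,3,0,6](3) P2=[6,4,6,1,6,5](1)
Move 7: P1 pit2 -> P1=[0,1,0,4,0,6](3) P2=[6,4,6,1,6,5](1)

Answer: 0 1 0 4 0 6 3 6 4 6 1 6 5 1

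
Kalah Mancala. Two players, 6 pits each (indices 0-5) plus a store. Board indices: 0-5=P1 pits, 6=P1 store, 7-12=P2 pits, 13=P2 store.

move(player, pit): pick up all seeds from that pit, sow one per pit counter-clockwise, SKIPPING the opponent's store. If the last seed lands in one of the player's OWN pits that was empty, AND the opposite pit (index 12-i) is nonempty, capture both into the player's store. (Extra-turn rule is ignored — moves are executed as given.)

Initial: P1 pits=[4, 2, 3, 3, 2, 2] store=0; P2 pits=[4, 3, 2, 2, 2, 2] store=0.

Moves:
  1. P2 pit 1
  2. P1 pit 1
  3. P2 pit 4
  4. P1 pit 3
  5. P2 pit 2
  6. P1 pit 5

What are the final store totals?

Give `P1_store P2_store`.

Move 1: P2 pit1 -> P1=[4,2,3,3,2,2](0) P2=[4,0,3,3,3,2](0)
Move 2: P1 pit1 -> P1=[4,0,4,4,2,2](0) P2=[4,0,3,3,3,2](0)
Move 3: P2 pit4 -> P1=[5,0,4,4,2,2](0) P2=[4,0,3,3,0,3](1)
Move 4: P1 pit3 -> P1=[5,0,4,0,3,3](1) P2=[5,0,3,3,0,3](1)
Move 5: P2 pit2 -> P1=[5,0,4,0,3,3](1) P2=[5,0,0,4,1,4](1)
Move 6: P1 pit5 -> P1=[5,0,4,0,3,0](2) P2=[6,1,0,4,1,4](1)

Answer: 2 1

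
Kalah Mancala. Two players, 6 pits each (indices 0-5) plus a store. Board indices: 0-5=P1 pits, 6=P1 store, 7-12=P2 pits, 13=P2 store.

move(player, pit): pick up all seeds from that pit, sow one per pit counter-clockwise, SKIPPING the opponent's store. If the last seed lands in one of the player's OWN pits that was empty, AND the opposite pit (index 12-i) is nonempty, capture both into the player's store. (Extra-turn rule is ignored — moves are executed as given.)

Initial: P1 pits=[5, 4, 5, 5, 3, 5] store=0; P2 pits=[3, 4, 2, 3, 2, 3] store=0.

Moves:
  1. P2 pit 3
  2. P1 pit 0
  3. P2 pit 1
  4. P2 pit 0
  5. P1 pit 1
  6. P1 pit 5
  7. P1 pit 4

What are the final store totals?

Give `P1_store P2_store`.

Answer: 3 1

Derivation:
Move 1: P2 pit3 -> P1=[5,4,5,5,3,5](0) P2=[3,4,2,0,3,4](1)
Move 2: P1 pit0 -> P1=[0,5,6,6,4,6](0) P2=[3,4,2,0,3,4](1)
Move 3: P2 pit1 -> P1=[0,5,6,6,4,6](0) P2=[3,0,3,1,4,5](1)
Move 4: P2 pit0 -> P1=[0,5,6,6,4,6](0) P2=[0,1,4,2,4,5](1)
Move 5: P1 pit1 -> P1=[0,0,7,7,5,7](1) P2=[0,1,4,2,4,5](1)
Move 6: P1 pit5 -> P1=[0,0,7,7,5,0](2) P2=[1,2,5,3,5,6](1)
Move 7: P1 pit4 -> P1=[0,0,7,7,0,1](3) P2=[2,3,6,3,5,6](1)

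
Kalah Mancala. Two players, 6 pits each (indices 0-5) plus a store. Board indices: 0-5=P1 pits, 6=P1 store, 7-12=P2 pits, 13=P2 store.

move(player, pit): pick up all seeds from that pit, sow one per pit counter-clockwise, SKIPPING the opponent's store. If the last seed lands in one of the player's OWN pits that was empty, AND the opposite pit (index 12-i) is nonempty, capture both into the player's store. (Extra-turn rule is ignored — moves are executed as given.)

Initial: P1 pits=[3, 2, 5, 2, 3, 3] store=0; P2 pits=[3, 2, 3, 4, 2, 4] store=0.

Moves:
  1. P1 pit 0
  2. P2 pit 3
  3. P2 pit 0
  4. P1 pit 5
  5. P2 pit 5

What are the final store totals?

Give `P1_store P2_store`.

Answer: 1 9

Derivation:
Move 1: P1 pit0 -> P1=[0,3,6,3,3,3](0) P2=[3,2,3,4,2,4](0)
Move 2: P2 pit3 -> P1=[1,3,6,3,3,3](0) P2=[3,2,3,0,3,5](1)
Move 3: P2 pit0 -> P1=[1,3,0,3,3,3](0) P2=[0,3,4,0,3,5](8)
Move 4: P1 pit5 -> P1=[1,3,0,3,3,0](1) P2=[1,4,4,0,3,5](8)
Move 5: P2 pit5 -> P1=[2,4,1,4,3,0](1) P2=[1,4,4,0,3,0](9)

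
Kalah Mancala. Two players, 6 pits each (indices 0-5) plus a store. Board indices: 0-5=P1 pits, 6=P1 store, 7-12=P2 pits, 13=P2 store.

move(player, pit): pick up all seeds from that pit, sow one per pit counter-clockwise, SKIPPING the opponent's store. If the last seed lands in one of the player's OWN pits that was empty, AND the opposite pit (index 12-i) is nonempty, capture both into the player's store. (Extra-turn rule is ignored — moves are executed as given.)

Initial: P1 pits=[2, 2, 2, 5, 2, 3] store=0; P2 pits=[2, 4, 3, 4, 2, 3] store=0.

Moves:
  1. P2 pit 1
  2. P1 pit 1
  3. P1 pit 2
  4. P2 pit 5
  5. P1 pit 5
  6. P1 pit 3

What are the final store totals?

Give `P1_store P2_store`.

Move 1: P2 pit1 -> P1=[2,2,2,5,2,3](0) P2=[2,0,4,5,3,4](0)
Move 2: P1 pit1 -> P1=[2,0,3,6,2,3](0) P2=[2,0,4,5,3,4](0)
Move 3: P1 pit2 -> P1=[2,0,0,7,3,4](0) P2=[2,0,4,5,3,4](0)
Move 4: P2 pit5 -> P1=[3,1,1,7,3,4](0) P2=[2,0,4,5,3,0](1)
Move 5: P1 pit5 -> P1=[3,1,1,7,3,0](1) P2=[3,1,5,5,3,0](1)
Move 6: P1 pit3 -> P1=[3,1,1,0,4,1](2) P2=[4,2,6,6,3,0](1)

Answer: 2 1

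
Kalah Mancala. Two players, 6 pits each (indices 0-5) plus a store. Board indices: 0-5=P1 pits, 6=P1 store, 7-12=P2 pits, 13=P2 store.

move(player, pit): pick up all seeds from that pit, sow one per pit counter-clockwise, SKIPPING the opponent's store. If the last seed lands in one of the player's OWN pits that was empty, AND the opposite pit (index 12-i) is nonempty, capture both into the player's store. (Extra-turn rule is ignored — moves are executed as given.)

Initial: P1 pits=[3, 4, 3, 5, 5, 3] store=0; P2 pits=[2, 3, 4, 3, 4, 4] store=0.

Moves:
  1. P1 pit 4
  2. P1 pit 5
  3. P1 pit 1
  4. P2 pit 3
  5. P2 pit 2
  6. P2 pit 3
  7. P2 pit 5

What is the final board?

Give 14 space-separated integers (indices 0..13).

Answer: 5 2 5 7 2 0 7 0 5 0 0 7 0 3

Derivation:
Move 1: P1 pit4 -> P1=[3,4,3,5,0,4](1) P2=[3,4,5,3,4,4](0)
Move 2: P1 pit5 -> P1=[3,4,3,5,0,0](2) P2=[4,5,6,3,4,4](0)
Move 3: P1 pit1 -> P1=[3,0,4,6,1,0](7) P2=[0,5,6,3,4,4](0)
Move 4: P2 pit3 -> P1=[3,0,4,6,1,0](7) P2=[0,5,6,0,5,5](1)
Move 5: P2 pit2 -> P1=[4,1,4,6,1,0](7) P2=[0,5,0,1,6,6](2)
Move 6: P2 pit3 -> P1=[4,1,4,6,1,0](7) P2=[0,5,0,0,7,6](2)
Move 7: P2 pit5 -> P1=[5,2,5,7,2,0](7) P2=[0,5,0,0,7,0](3)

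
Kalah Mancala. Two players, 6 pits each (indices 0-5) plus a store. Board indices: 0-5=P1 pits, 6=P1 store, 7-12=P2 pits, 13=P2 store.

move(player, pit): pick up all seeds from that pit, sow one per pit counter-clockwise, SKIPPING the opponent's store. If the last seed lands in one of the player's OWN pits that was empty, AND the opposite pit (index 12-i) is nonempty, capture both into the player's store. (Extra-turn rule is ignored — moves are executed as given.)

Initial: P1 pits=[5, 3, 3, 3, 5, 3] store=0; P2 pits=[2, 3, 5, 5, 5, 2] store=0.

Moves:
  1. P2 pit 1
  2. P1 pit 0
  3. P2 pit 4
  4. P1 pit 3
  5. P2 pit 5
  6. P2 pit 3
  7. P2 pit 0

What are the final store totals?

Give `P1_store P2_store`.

Answer: 1 10

Derivation:
Move 1: P2 pit1 -> P1=[5,3,3,3,5,3](0) P2=[2,0,6,6,6,2](0)
Move 2: P1 pit0 -> P1=[0,4,4,4,6,4](0) P2=[2,0,6,6,6,2](0)
Move 3: P2 pit4 -> P1=[1,5,5,5,6,4](0) P2=[2,0,6,6,0,3](1)
Move 4: P1 pit3 -> P1=[1,5,5,0,7,5](1) P2=[3,1,6,6,0,3](1)
Move 5: P2 pit5 -> P1=[2,6,5,0,7,5](1) P2=[3,1,6,6,0,0](2)
Move 6: P2 pit3 -> P1=[3,7,6,0,7,5](1) P2=[3,1,6,0,1,1](3)
Move 7: P2 pit0 -> P1=[3,7,0,0,7,5](1) P2=[0,2,7,0,1,1](10)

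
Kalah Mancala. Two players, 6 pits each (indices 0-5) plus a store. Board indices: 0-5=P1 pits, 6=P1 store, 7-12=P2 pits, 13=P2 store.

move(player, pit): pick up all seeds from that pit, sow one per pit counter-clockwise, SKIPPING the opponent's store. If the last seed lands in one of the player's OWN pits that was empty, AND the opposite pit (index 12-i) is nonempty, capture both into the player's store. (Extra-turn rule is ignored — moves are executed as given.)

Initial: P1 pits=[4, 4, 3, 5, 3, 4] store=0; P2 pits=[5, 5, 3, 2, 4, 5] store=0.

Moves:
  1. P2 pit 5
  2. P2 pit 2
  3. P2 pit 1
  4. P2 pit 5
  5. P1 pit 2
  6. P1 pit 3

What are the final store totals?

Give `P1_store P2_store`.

Move 1: P2 pit5 -> P1=[5,5,4,6,3,4](0) P2=[5,5,3,2,4,0](1)
Move 2: P2 pit2 -> P1=[0,5,4,6,3,4](0) P2=[5,5,0,3,5,0](7)
Move 3: P2 pit1 -> P1=[0,5,4,6,3,4](0) P2=[5,0,1,4,6,1](8)
Move 4: P2 pit5 -> P1=[0,5,4,6,3,4](0) P2=[5,0,1,4,6,0](9)
Move 5: P1 pit2 -> P1=[0,5,0,7,4,5](1) P2=[5,0,1,4,6,0](9)
Move 6: P1 pit3 -> P1=[0,5,0,0,5,6](2) P2=[6,1,2,5,6,0](9)

Answer: 2 9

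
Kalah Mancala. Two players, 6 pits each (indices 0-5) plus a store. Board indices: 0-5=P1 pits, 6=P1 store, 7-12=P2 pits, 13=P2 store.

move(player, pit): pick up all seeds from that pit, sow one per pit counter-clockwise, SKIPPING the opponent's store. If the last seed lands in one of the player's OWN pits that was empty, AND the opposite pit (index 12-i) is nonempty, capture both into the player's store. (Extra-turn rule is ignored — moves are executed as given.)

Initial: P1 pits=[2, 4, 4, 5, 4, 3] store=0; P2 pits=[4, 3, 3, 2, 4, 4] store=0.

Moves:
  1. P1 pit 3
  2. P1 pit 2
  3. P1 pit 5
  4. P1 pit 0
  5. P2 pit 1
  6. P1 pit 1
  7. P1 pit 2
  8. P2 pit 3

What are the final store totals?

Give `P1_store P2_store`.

Move 1: P1 pit3 -> P1=[2,4,4,0,5,4](1) P2=[5,4,3,2,4,4](0)
Move 2: P1 pit2 -> P1=[2,4,0,1,6,5](2) P2=[5,4,3,2,4,4](0)
Move 3: P1 pit5 -> P1=[2,4,0,1,6,0](3) P2=[6,5,4,3,4,4](0)
Move 4: P1 pit0 -> P1=[0,5,0,1,6,0](7) P2=[6,5,4,0,4,4](0)
Move 5: P2 pit1 -> P1=[0,5,0,1,6,0](7) P2=[6,0,5,1,5,5](1)
Move 6: P1 pit1 -> P1=[0,0,1,2,7,1](8) P2=[6,0,5,1,5,5](1)
Move 7: P1 pit2 -> P1=[0,0,0,3,7,1](8) P2=[6,0,5,1,5,5](1)
Move 8: P2 pit3 -> P1=[0,0,0,3,7,1](8) P2=[6,0,5,0,6,5](1)

Answer: 8 1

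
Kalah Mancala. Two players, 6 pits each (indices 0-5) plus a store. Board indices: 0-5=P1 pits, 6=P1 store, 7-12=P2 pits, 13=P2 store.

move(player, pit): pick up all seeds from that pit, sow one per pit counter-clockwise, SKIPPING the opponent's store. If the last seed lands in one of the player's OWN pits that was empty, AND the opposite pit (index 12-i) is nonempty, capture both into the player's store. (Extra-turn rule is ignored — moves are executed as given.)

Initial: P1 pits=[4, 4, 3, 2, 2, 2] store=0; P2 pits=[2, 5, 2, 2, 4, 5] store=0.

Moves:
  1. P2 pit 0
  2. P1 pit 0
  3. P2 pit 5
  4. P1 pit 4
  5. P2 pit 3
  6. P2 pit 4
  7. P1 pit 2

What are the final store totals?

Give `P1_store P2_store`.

Move 1: P2 pit0 -> P1=[4,4,3,2,2,2](0) P2=[0,6,3,2,4,5](0)
Move 2: P1 pit0 -> P1=[0,5,4,3,3,2](0) P2=[0,6,3,2,4,5](0)
Move 3: P2 pit5 -> P1=[1,6,5,4,3,2](0) P2=[0,6,3,2,4,0](1)
Move 4: P1 pit4 -> P1=[1,6,5,4,0,3](1) P2=[1,6,3,2,4,0](1)
Move 5: P2 pit3 -> P1=[0,6,5,4,0,3](1) P2=[1,6,3,0,5,0](3)
Move 6: P2 pit4 -> P1=[1,7,6,4,0,3](1) P2=[1,6,3,0,0,1](4)
Move 7: P1 pit2 -> P1=[1,7,0,5,1,4](2) P2=[2,7,3,0,0,1](4)

Answer: 2 4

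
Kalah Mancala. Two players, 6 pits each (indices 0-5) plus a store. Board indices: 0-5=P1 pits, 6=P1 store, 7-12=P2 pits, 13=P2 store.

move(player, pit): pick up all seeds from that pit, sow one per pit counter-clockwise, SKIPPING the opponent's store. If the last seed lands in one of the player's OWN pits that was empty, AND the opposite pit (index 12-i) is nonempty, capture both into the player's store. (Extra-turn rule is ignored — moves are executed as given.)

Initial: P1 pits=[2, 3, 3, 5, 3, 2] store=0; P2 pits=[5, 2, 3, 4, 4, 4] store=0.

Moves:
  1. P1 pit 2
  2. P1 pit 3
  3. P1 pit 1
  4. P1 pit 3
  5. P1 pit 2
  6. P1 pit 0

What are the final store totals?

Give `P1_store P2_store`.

Move 1: P1 pit2 -> P1=[2,3,0,6,4,3](0) P2=[5,2,3,4,4,4](0)
Move 2: P1 pit3 -> P1=[2,3,0,0,5,4](1) P2=[6,3,4,4,4,4](0)
Move 3: P1 pit1 -> P1=[2,0,1,1,6,4](1) P2=[6,3,4,4,4,4](0)
Move 4: P1 pit3 -> P1=[2,0,1,0,7,4](1) P2=[6,3,4,4,4,4](0)
Move 5: P1 pit2 -> P1=[2,0,0,0,7,4](6) P2=[6,3,0,4,4,4](0)
Move 6: P1 pit0 -> P1=[0,1,0,0,7,4](11) P2=[6,3,0,0,4,4](0)

Answer: 11 0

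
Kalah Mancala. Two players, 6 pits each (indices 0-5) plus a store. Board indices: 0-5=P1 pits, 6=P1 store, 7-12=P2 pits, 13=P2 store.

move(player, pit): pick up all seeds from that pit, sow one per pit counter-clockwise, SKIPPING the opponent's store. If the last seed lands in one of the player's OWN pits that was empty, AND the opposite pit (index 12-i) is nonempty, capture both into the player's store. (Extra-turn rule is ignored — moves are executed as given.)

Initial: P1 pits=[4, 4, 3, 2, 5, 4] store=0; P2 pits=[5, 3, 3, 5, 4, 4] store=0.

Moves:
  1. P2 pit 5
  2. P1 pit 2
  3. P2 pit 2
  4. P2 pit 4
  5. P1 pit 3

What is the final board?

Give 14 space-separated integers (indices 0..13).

Answer: 1 6 1 0 7 6 2 5 3 0 6 0 1 8

Derivation:
Move 1: P2 pit5 -> P1=[5,5,4,2,5,4](0) P2=[5,3,3,5,4,0](1)
Move 2: P1 pit2 -> P1=[5,5,0,3,6,5](1) P2=[5,3,3,5,4,0](1)
Move 3: P2 pit2 -> P1=[0,5,0,3,6,5](1) P2=[5,3,0,6,5,0](7)
Move 4: P2 pit4 -> P1=[1,6,1,3,6,5](1) P2=[5,3,0,6,0,1](8)
Move 5: P1 pit3 -> P1=[1,6,1,0,7,6](2) P2=[5,3,0,6,0,1](8)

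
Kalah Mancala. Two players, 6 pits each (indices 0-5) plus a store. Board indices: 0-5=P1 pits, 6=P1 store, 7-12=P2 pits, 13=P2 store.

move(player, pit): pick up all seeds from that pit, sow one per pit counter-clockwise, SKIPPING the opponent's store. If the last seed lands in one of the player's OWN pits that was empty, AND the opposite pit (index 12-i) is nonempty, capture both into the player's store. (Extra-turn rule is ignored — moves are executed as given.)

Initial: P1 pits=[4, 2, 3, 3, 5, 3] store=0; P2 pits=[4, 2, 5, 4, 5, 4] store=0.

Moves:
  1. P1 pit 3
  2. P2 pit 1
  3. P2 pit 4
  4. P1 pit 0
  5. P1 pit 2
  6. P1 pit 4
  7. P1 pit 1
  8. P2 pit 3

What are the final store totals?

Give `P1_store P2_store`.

Move 1: P1 pit3 -> P1=[4,2,3,0,6,4](1) P2=[4,2,5,4,5,4](0)
Move 2: P2 pit1 -> P1=[4,2,3,0,6,4](1) P2=[4,0,6,5,5,4](0)
Move 3: P2 pit4 -> P1=[5,3,4,0,6,4](1) P2=[4,0,6,5,0,5](1)
Move 4: P1 pit0 -> P1=[0,4,5,1,7,5](1) P2=[4,0,6,5,0,5](1)
Move 5: P1 pit2 -> P1=[0,4,0,2,8,6](2) P2=[5,0,6,5,0,5](1)
Move 6: P1 pit4 -> P1=[0,4,0,2,0,7](3) P2=[6,1,7,6,1,6](1)
Move 7: P1 pit1 -> P1=[0,0,1,3,1,8](3) P2=[6,1,7,6,1,6](1)
Move 8: P2 pit3 -> P1=[1,1,2,3,1,8](3) P2=[6,1,7,0,2,7](2)

Answer: 3 2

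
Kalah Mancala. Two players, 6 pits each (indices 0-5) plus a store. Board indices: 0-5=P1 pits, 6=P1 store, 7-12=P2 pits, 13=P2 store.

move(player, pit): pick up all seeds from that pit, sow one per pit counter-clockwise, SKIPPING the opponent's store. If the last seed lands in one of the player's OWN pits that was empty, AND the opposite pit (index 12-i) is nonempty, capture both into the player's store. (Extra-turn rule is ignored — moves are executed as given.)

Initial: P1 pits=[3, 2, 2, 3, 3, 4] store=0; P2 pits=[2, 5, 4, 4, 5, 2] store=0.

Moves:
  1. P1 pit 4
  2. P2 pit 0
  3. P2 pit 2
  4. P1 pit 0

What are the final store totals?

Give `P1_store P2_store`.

Move 1: P1 pit4 -> P1=[3,2,2,3,0,5](1) P2=[3,5,4,4,5,2](0)
Move 2: P2 pit0 -> P1=[3,2,2,3,0,5](1) P2=[0,6,5,5,5,2](0)
Move 3: P2 pit2 -> P1=[4,2,2,3,0,5](1) P2=[0,6,0,6,6,3](1)
Move 4: P1 pit0 -> P1=[0,3,3,4,0,5](8) P2=[0,0,0,6,6,3](1)

Answer: 8 1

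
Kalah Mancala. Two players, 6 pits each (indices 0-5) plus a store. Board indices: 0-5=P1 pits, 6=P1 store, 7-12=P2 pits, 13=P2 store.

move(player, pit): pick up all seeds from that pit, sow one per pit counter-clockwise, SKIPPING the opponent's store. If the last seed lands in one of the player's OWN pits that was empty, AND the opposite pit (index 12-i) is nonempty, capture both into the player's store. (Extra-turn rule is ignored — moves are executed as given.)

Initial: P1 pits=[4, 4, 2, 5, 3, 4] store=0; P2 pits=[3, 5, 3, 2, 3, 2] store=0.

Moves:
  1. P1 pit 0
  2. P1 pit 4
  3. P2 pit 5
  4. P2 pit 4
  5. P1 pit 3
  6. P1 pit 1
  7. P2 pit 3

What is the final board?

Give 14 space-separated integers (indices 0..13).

Move 1: P1 pit0 -> P1=[0,5,3,6,4,4](0) P2=[3,5,3,2,3,2](0)
Move 2: P1 pit4 -> P1=[0,5,3,6,0,5](1) P2=[4,6,3,2,3,2](0)
Move 3: P2 pit5 -> P1=[1,5,3,6,0,5](1) P2=[4,6,3,2,3,0](1)
Move 4: P2 pit4 -> P1=[2,5,3,6,0,5](1) P2=[4,6,3,2,0,1](2)
Move 5: P1 pit3 -> P1=[2,5,3,0,1,6](2) P2=[5,7,4,2,0,1](2)
Move 6: P1 pit1 -> P1=[2,0,4,1,2,7](3) P2=[5,7,4,2,0,1](2)
Move 7: P2 pit3 -> P1=[2,0,4,1,2,7](3) P2=[5,7,4,0,1,2](2)

Answer: 2 0 4 1 2 7 3 5 7 4 0 1 2 2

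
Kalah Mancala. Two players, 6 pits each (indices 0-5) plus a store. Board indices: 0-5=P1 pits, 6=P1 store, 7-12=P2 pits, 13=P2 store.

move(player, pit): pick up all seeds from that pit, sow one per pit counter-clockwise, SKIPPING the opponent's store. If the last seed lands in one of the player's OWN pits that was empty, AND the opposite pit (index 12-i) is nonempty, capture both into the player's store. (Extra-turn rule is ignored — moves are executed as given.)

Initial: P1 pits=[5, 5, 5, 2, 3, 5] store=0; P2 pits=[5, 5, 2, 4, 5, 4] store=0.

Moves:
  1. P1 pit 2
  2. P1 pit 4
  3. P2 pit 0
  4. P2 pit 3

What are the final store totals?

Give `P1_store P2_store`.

Move 1: P1 pit2 -> P1=[5,5,0,3,4,6](1) P2=[6,5,2,4,5,4](0)
Move 2: P1 pit4 -> P1=[5,5,0,3,0,7](2) P2=[7,6,2,4,5,4](0)
Move 3: P2 pit0 -> P1=[6,5,0,3,0,7](2) P2=[0,7,3,5,6,5](1)
Move 4: P2 pit3 -> P1=[7,6,0,3,0,7](2) P2=[0,7,3,0,7,6](2)

Answer: 2 2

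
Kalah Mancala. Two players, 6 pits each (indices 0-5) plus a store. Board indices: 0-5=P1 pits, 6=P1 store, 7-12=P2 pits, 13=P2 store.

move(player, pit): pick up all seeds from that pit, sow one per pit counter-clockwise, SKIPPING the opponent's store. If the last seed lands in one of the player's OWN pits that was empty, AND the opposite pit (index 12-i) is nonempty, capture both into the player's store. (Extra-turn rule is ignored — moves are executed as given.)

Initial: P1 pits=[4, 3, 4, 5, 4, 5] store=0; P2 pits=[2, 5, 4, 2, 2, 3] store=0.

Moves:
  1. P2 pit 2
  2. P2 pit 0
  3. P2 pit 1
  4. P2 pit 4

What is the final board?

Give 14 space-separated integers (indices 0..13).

Move 1: P2 pit2 -> P1=[4,3,4,5,4,5](0) P2=[2,5,0,3,3,4](1)
Move 2: P2 pit0 -> P1=[4,3,4,0,4,5](0) P2=[0,6,0,3,3,4](7)
Move 3: P2 pit1 -> P1=[5,3,4,0,4,5](0) P2=[0,0,1,4,4,5](8)
Move 4: P2 pit4 -> P1=[6,4,4,0,4,5](0) P2=[0,0,1,4,0,6](9)

Answer: 6 4 4 0 4 5 0 0 0 1 4 0 6 9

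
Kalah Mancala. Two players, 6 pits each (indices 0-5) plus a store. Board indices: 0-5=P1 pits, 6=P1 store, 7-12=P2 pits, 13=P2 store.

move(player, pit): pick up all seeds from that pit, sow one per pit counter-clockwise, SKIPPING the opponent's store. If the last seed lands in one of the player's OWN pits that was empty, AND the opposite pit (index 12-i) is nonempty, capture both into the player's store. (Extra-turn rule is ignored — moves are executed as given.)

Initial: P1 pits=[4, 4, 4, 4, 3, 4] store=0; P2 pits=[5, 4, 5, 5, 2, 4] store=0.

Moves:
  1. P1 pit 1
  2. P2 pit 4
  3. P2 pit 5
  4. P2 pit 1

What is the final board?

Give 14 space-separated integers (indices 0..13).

Answer: 0 1 6 6 4 5 0 5 0 6 6 1 0 8

Derivation:
Move 1: P1 pit1 -> P1=[4,0,5,5,4,5](0) P2=[5,4,5,5,2,4](0)
Move 2: P2 pit4 -> P1=[4,0,5,5,4,5](0) P2=[5,4,5,5,0,5](1)
Move 3: P2 pit5 -> P1=[5,1,6,6,4,5](0) P2=[5,4,5,5,0,0](2)
Move 4: P2 pit1 -> P1=[0,1,6,6,4,5](0) P2=[5,0,6,6,1,0](8)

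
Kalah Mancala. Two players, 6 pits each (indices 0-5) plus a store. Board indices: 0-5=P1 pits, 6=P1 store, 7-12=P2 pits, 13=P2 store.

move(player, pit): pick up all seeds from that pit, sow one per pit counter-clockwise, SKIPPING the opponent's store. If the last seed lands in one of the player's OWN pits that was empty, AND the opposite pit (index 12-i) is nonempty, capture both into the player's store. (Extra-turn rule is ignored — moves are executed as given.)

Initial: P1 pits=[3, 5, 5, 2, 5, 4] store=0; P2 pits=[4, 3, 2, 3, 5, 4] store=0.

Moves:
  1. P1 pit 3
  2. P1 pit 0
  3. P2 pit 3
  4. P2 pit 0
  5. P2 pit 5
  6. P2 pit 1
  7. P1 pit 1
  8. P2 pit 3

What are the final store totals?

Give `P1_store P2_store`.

Move 1: P1 pit3 -> P1=[3,5,5,0,6,5](0) P2=[4,3,2,3,5,4](0)
Move 2: P1 pit0 -> P1=[0,6,6,0,6,5](3) P2=[4,3,0,3,5,4](0)
Move 3: P2 pit3 -> P1=[0,6,6,0,6,5](3) P2=[4,3,0,0,6,5](1)
Move 4: P2 pit0 -> P1=[0,6,6,0,6,5](3) P2=[0,4,1,1,7,5](1)
Move 5: P2 pit5 -> P1=[1,7,7,1,6,5](3) P2=[0,4,1,1,7,0](2)
Move 6: P2 pit1 -> P1=[0,7,7,1,6,5](3) P2=[0,0,2,2,8,0](4)
Move 7: P1 pit1 -> P1=[0,0,8,2,7,6](4) P2=[1,1,2,2,8,0](4)
Move 8: P2 pit3 -> P1=[0,0,8,2,7,6](4) P2=[1,1,2,0,9,1](4)

Answer: 4 4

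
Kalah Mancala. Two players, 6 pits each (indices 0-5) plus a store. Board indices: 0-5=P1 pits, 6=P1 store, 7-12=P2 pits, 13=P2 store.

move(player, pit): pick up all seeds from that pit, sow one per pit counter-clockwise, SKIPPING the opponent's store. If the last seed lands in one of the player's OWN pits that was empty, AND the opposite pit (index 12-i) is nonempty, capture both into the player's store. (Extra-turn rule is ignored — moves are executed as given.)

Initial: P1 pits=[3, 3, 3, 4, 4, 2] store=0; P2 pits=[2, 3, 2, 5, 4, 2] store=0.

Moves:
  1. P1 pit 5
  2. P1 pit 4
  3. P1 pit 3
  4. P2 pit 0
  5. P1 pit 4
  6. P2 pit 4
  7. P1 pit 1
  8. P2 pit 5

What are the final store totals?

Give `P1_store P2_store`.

Move 1: P1 pit5 -> P1=[3,3,3,4,4,0](1) P2=[3,3,2,5,4,2](0)
Move 2: P1 pit4 -> P1=[3,3,3,4,0,1](2) P2=[4,4,2,5,4,2](0)
Move 3: P1 pit3 -> P1=[3,3,3,0,1,2](3) P2=[5,4,2,5,4,2](0)
Move 4: P2 pit0 -> P1=[3,3,3,0,1,2](3) P2=[0,5,3,6,5,3](0)
Move 5: P1 pit4 -> P1=[3,3,3,0,0,3](3) P2=[0,5,3,6,5,3](0)
Move 6: P2 pit4 -> P1=[4,4,4,0,0,3](3) P2=[0,5,3,6,0,4](1)
Move 7: P1 pit1 -> P1=[4,0,5,1,1,4](3) P2=[0,5,3,6,0,4](1)
Move 8: P2 pit5 -> P1=[5,1,6,1,1,4](3) P2=[0,5,3,6,0,0](2)

Answer: 3 2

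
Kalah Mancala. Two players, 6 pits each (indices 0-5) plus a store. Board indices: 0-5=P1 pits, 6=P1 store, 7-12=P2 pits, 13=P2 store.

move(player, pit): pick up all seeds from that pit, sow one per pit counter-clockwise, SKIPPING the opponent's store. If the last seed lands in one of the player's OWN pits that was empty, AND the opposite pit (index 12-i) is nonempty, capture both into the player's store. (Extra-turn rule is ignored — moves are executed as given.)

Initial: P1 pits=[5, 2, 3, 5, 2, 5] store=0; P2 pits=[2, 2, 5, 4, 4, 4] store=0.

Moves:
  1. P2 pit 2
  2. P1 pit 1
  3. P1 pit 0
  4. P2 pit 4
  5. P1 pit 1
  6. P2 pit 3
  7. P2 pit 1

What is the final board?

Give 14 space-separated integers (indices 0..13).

Answer: 2 1 0 8 3 6 1 2 0 1 0 1 7 11

Derivation:
Move 1: P2 pit2 -> P1=[6,2,3,5,2,5](0) P2=[2,2,0,5,5,5](1)
Move 2: P1 pit1 -> P1=[6,0,4,6,2,5](0) P2=[2,2,0,5,5,5](1)
Move 3: P1 pit0 -> P1=[0,1,5,7,3,6](1) P2=[2,2,0,5,5,5](1)
Move 4: P2 pit4 -> P1=[1,2,6,7,3,6](1) P2=[2,2,0,5,0,6](2)
Move 5: P1 pit1 -> P1=[1,0,7,8,3,6](1) P2=[2,2,0,5,0,6](2)
Move 6: P2 pit3 -> P1=[2,1,7,8,3,6](1) P2=[2,2,0,0,1,7](3)
Move 7: P2 pit1 -> P1=[2,1,0,8,3,6](1) P2=[2,0,1,0,1,7](11)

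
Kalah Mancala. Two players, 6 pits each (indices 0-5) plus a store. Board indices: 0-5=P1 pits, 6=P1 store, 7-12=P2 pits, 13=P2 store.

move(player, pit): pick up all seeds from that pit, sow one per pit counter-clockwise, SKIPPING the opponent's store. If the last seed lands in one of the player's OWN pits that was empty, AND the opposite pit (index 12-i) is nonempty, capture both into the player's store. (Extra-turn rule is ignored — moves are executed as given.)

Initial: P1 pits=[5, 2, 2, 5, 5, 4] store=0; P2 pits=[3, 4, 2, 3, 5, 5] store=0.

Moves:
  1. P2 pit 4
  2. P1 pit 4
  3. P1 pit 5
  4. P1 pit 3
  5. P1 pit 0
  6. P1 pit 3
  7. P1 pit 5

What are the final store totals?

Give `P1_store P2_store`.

Answer: 5 1

Derivation:
Move 1: P2 pit4 -> P1=[6,3,3,5,5,4](0) P2=[3,4,2,3,0,6](1)
Move 2: P1 pit4 -> P1=[6,3,3,5,0,5](1) P2=[4,5,3,3,0,6](1)
Move 3: P1 pit5 -> P1=[6,3,3,5,0,0](2) P2=[5,6,4,4,0,6](1)
Move 4: P1 pit3 -> P1=[6,3,3,0,1,1](3) P2=[6,7,4,4,0,6](1)
Move 5: P1 pit0 -> P1=[0,4,4,1,2,2](4) P2=[6,7,4,4,0,6](1)
Move 6: P1 pit3 -> P1=[0,4,4,0,3,2](4) P2=[6,7,4,4,0,6](1)
Move 7: P1 pit5 -> P1=[0,4,4,0,3,0](5) P2=[7,7,4,4,0,6](1)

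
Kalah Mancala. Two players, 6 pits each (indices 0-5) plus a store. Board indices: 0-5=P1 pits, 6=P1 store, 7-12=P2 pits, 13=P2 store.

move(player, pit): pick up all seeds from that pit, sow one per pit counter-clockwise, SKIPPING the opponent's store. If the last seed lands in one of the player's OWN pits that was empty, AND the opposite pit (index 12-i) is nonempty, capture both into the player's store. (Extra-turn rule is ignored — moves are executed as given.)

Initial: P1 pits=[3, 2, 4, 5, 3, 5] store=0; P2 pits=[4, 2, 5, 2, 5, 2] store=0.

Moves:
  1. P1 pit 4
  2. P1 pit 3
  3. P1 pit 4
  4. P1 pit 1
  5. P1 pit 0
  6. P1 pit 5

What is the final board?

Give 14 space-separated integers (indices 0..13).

Answer: 0 1 6 1 0 0 13 7 4 1 3 6 0 0

Derivation:
Move 1: P1 pit4 -> P1=[3,2,4,5,0,6](1) P2=[5,2,5,2,5,2](0)
Move 2: P1 pit3 -> P1=[3,2,4,0,1,7](2) P2=[6,3,5,2,5,2](0)
Move 3: P1 pit4 -> P1=[3,2,4,0,0,8](2) P2=[6,3,5,2,5,2](0)
Move 4: P1 pit1 -> P1=[3,0,5,0,0,8](8) P2=[6,3,0,2,5,2](0)
Move 5: P1 pit0 -> P1=[0,1,6,1,0,8](8) P2=[6,3,0,2,5,2](0)
Move 6: P1 pit5 -> P1=[0,1,6,1,0,0](13) P2=[7,4,1,3,6,0](0)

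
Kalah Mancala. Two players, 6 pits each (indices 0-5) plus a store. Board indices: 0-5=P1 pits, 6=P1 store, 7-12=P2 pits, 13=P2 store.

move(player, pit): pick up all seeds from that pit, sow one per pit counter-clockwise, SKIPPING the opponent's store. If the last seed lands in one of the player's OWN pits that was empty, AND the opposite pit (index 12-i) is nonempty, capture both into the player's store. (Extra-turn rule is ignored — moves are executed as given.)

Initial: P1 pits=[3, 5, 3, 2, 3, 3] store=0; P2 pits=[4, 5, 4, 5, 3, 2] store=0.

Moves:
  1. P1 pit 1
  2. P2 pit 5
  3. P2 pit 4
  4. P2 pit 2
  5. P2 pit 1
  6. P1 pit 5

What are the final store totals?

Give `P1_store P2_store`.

Move 1: P1 pit1 -> P1=[3,0,4,3,4,4](1) P2=[4,5,4,5,3,2](0)
Move 2: P2 pit5 -> P1=[4,0,4,3,4,4](1) P2=[4,5,4,5,3,0](1)
Move 3: P2 pit4 -> P1=[5,0,4,3,4,4](1) P2=[4,5,4,5,0,1](2)
Move 4: P2 pit2 -> P1=[5,0,4,3,4,4](1) P2=[4,5,0,6,1,2](3)
Move 5: P2 pit1 -> P1=[5,0,4,3,4,4](1) P2=[4,0,1,7,2,3](4)
Move 6: P1 pit5 -> P1=[5,0,4,3,4,0](2) P2=[5,1,2,7,2,3](4)

Answer: 2 4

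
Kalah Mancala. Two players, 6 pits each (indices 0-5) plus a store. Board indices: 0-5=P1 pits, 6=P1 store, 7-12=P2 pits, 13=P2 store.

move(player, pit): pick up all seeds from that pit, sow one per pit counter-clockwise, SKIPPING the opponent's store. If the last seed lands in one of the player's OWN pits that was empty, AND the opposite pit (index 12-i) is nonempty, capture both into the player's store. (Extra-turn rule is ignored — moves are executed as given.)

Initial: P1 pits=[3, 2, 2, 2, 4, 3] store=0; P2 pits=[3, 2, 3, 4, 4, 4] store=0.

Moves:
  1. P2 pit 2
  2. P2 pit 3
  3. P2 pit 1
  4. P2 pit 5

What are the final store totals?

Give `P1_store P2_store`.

Move 1: P2 pit2 -> P1=[3,2,2,2,4,3](0) P2=[3,2,0,5,5,5](0)
Move 2: P2 pit3 -> P1=[4,3,2,2,4,3](0) P2=[3,2,0,0,6,6](1)
Move 3: P2 pit1 -> P1=[4,3,0,2,4,3](0) P2=[3,0,1,0,6,6](4)
Move 4: P2 pit5 -> P1=[5,4,1,3,5,3](0) P2=[3,0,1,0,6,0](5)

Answer: 0 5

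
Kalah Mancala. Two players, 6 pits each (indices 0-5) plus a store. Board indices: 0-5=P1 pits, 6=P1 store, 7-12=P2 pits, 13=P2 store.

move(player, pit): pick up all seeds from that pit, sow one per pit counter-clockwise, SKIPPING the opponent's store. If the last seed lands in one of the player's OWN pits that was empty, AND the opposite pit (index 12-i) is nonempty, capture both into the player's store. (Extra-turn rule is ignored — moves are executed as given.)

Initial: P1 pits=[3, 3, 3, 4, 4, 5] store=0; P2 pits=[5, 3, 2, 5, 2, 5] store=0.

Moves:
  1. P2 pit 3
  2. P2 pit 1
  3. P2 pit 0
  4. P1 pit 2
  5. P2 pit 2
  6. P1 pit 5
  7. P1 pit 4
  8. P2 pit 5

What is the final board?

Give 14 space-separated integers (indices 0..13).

Answer: 5 5 1 6 1 2 2 3 3 2 4 7 0 3

Derivation:
Move 1: P2 pit3 -> P1=[4,4,3,4,4,5](0) P2=[5,3,2,0,3,6](1)
Move 2: P2 pit1 -> P1=[4,4,3,4,4,5](0) P2=[5,0,3,1,4,6](1)
Move 3: P2 pit0 -> P1=[4,4,3,4,4,5](0) P2=[0,1,4,2,5,7](1)
Move 4: P1 pit2 -> P1=[4,4,0,5,5,6](0) P2=[0,1,4,2,5,7](1)
Move 5: P2 pit2 -> P1=[4,4,0,5,5,6](0) P2=[0,1,0,3,6,8](2)
Move 6: P1 pit5 -> P1=[4,4,0,5,5,0](1) P2=[1,2,1,4,7,8](2)
Move 7: P1 pit4 -> P1=[4,4,0,5,0,1](2) P2=[2,3,2,4,7,8](2)
Move 8: P2 pit5 -> P1=[5,5,1,6,1,2](2) P2=[3,3,2,4,7,0](3)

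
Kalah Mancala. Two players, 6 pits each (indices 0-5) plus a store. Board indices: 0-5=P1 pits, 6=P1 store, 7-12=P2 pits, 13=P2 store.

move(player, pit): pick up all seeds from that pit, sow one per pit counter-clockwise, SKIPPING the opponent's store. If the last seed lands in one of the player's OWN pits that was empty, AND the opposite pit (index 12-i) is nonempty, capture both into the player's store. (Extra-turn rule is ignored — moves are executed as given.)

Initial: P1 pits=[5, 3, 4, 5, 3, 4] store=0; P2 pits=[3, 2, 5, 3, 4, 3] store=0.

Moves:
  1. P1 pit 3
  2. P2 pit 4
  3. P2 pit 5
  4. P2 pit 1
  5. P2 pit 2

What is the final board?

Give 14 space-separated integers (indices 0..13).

Move 1: P1 pit3 -> P1=[5,3,4,0,4,5](1) P2=[4,3,5,3,4,3](0)
Move 2: P2 pit4 -> P1=[6,4,4,0,4,5](1) P2=[4,3,5,3,0,4](1)
Move 3: P2 pit5 -> P1=[7,5,5,0,4,5](1) P2=[4,3,5,3,0,0](2)
Move 4: P2 pit1 -> P1=[7,0,5,0,4,5](1) P2=[4,0,6,4,0,0](8)
Move 5: P2 pit2 -> P1=[8,1,5,0,4,5](1) P2=[4,0,0,5,1,1](9)

Answer: 8 1 5 0 4 5 1 4 0 0 5 1 1 9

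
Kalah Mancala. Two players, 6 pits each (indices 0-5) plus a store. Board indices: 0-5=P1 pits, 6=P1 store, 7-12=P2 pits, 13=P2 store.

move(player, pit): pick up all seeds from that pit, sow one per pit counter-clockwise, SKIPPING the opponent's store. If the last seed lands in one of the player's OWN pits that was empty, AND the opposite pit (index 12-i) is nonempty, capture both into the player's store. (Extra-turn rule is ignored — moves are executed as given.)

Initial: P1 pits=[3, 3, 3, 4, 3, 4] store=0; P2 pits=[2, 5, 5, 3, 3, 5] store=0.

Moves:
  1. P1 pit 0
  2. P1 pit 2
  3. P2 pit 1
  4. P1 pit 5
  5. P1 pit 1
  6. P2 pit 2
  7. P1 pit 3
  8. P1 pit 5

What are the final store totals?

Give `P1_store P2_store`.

Answer: 8 2

Derivation:
Move 1: P1 pit0 -> P1=[0,4,4,5,3,4](0) P2=[2,5,5,3,3,5](0)
Move 2: P1 pit2 -> P1=[0,4,0,6,4,5](1) P2=[2,5,5,3,3,5](0)
Move 3: P2 pit1 -> P1=[0,4,0,6,4,5](1) P2=[2,0,6,4,4,6](1)
Move 4: P1 pit5 -> P1=[0,4,0,6,4,0](2) P2=[3,1,7,5,4,6](1)
Move 5: P1 pit1 -> P1=[0,0,1,7,5,0](6) P2=[0,1,7,5,4,6](1)
Move 6: P2 pit2 -> P1=[1,1,2,7,5,0](6) P2=[0,1,0,6,5,7](2)
Move 7: P1 pit3 -> P1=[1,1,2,0,6,1](7) P2=[1,2,1,7,5,7](2)
Move 8: P1 pit5 -> P1=[1,1,2,0,6,0](8) P2=[1,2,1,7,5,7](2)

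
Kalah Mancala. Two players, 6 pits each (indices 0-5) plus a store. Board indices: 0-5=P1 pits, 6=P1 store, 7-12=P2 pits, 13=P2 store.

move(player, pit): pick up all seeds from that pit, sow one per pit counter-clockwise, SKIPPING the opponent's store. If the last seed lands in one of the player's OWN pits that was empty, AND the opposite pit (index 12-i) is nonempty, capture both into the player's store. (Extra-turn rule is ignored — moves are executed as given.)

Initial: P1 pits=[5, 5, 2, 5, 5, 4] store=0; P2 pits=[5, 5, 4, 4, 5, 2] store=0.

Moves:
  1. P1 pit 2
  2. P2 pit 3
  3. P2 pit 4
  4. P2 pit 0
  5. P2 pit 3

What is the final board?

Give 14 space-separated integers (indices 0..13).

Answer: 7 6 1 7 6 4 0 0 6 5 0 2 5 2

Derivation:
Move 1: P1 pit2 -> P1=[5,5,0,6,6,4](0) P2=[5,5,4,4,5,2](0)
Move 2: P2 pit3 -> P1=[6,5,0,6,6,4](0) P2=[5,5,4,0,6,3](1)
Move 3: P2 pit4 -> P1=[7,6,1,7,6,4](0) P2=[5,5,4,0,0,4](2)
Move 4: P2 pit0 -> P1=[7,6,1,7,6,4](0) P2=[0,6,5,1,1,5](2)
Move 5: P2 pit3 -> P1=[7,6,1,7,6,4](0) P2=[0,6,5,0,2,5](2)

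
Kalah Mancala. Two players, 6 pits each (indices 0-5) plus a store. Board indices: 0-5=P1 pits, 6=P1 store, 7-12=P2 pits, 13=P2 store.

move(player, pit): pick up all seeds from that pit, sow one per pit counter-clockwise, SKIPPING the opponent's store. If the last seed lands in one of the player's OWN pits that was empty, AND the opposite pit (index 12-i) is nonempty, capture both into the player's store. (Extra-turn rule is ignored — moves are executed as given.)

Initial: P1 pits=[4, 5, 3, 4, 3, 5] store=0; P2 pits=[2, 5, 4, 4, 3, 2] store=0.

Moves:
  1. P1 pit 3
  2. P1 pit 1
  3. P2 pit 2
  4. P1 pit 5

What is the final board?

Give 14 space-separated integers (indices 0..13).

Move 1: P1 pit3 -> P1=[4,5,3,0,4,6](1) P2=[3,5,4,4,3,2](0)
Move 2: P1 pit1 -> P1=[4,0,4,1,5,7](2) P2=[3,5,4,4,3,2](0)
Move 3: P2 pit2 -> P1=[4,0,4,1,5,7](2) P2=[3,5,0,5,4,3](1)
Move 4: P1 pit5 -> P1=[4,0,4,1,5,0](3) P2=[4,6,1,6,5,4](1)

Answer: 4 0 4 1 5 0 3 4 6 1 6 5 4 1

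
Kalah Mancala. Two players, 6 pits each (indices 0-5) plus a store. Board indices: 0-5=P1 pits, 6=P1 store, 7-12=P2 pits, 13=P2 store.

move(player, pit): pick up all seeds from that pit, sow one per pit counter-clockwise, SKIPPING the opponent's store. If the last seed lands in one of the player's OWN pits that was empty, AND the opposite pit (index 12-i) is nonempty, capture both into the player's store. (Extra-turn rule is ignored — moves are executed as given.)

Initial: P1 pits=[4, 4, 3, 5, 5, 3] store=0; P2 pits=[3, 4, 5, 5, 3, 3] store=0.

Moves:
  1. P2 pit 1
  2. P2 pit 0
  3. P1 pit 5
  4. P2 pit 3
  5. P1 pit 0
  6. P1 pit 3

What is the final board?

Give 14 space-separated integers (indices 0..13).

Answer: 0 6 5 0 7 1 4 1 3 8 1 5 5 1

Derivation:
Move 1: P2 pit1 -> P1=[4,4,3,5,5,3](0) P2=[3,0,6,6,4,4](0)
Move 2: P2 pit0 -> P1=[4,4,3,5,5,3](0) P2=[0,1,7,7,4,4](0)
Move 3: P1 pit5 -> P1=[4,4,3,5,5,0](1) P2=[1,2,7,7,4,4](0)
Move 4: P2 pit3 -> P1=[5,5,4,6,5,0](1) P2=[1,2,7,0,5,5](1)
Move 5: P1 pit0 -> P1=[0,6,5,7,6,0](3) P2=[0,2,7,0,5,5](1)
Move 6: P1 pit3 -> P1=[0,6,5,0,7,1](4) P2=[1,3,8,1,5,5](1)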